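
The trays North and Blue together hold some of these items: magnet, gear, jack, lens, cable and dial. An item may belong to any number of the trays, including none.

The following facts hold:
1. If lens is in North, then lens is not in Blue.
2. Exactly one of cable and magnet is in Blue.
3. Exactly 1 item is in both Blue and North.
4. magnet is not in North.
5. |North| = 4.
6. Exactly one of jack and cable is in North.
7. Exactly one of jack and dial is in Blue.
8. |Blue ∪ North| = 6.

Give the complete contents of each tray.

North = {cable, dial, gear, lens}; Blue = {gear, jack, magnet}

From (4): magnet ∉ North.
Suppose magnet ∉ Blue: no assignment then satisfies all the clues, so magnet ∈ Blue.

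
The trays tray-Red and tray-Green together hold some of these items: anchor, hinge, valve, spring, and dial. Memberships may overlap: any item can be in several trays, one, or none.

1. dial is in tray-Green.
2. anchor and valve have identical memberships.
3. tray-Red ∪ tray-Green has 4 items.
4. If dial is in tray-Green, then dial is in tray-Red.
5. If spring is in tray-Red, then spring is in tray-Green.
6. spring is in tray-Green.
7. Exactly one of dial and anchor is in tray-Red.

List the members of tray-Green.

tray-Green = {anchor, dial, spring, valve}

From (1): dial ∈ tray-Green.
From (6): spring ∈ tray-Green.
(4): dial ∈ tray-Red.
(7) (exactly one): anchor ∉ tray-Red.
(2): valve matches anchor: valve ∉ tray-Red.
Suppose anchor ∉ tray-Green: no assignment then satisfies all the clues, so anchor ∈ tray-Green.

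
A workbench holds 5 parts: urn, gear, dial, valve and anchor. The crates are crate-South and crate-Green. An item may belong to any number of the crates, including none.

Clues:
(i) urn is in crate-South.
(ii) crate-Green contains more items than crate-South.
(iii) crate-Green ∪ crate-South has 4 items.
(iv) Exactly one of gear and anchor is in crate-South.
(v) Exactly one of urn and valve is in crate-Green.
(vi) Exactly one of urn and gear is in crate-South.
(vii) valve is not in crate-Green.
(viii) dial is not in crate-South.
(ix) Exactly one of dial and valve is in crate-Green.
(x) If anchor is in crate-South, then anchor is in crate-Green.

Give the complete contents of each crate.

crate-South = {anchor, urn}; crate-Green = {anchor, dial, gear, urn}

From (i): urn ∈ crate-South.
From (vii): valve ∉ crate-Green.
From (viii): dial ∉ crate-South.
(v) (exactly one): urn ∈ crate-Green.
(vi) (exactly one): gear ∉ crate-South.
(ix) (exactly one): dial ∈ crate-Green.
(iv) (exactly one): anchor ∈ crate-South.
(x): anchor ∈ crate-Green.
Suppose gear ∉ crate-Green: no assignment then satisfies all the clues, so gear ∈ crate-Green.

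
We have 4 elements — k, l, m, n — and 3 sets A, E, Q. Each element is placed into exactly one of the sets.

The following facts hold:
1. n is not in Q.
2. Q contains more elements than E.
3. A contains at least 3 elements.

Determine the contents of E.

E = {}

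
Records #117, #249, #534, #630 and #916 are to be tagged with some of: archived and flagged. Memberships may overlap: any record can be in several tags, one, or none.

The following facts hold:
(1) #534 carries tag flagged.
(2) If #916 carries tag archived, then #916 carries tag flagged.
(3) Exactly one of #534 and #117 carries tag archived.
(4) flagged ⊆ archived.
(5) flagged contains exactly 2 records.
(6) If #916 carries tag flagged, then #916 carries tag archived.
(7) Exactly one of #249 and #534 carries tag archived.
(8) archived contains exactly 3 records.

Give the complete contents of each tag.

archived = {#534, #630, #916}; flagged = {#534, #916}

From (1): #534 ∈ flagged.
(4) with #534 ∈ flagged: #534 ∈ archived.
(7) (exactly one): #249 ∉ archived.
(3) (exactly one): #117 ∉ archived.
(4) contrapositive: #117 ∉ flagged.
(4) contrapositive: #249 ∉ flagged.
(8): only 3 candidates remain for archived, so all are in.
(2): #916 ∈ flagged.
(5): flagged already has 2, so the rest are out.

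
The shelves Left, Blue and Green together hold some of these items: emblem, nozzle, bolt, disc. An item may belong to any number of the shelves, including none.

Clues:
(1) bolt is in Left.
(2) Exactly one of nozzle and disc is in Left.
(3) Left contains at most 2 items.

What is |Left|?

From (1): bolt ∈ Left.
Suppose emblem ∈ Left: no assignment then satisfies all the clues, so emblem ∉ Left.

2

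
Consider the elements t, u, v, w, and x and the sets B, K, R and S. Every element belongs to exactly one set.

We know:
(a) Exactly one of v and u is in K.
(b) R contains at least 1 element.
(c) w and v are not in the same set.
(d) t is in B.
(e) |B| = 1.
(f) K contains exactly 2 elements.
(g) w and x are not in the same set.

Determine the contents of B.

B = {t}

From (d): t ∈ B.
(e): B already has 1, so the rest are out.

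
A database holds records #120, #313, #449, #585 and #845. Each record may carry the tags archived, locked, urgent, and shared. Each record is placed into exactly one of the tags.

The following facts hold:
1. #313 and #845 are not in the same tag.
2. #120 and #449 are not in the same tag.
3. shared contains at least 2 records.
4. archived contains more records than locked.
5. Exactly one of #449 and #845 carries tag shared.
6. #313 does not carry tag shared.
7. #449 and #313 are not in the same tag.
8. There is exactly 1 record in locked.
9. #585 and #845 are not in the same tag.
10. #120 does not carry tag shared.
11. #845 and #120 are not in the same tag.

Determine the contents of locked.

locked = {#845}

From (6): #313 ∉ shared.
From (10): #120 ∉ shared.
Suppose #120 ∈ locked: no assignment then satisfies all the clues, so #120 ∉ locked.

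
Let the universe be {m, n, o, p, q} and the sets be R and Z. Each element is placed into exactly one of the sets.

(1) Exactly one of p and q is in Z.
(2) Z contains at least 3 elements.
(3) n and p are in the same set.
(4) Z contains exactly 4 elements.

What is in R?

R = {q}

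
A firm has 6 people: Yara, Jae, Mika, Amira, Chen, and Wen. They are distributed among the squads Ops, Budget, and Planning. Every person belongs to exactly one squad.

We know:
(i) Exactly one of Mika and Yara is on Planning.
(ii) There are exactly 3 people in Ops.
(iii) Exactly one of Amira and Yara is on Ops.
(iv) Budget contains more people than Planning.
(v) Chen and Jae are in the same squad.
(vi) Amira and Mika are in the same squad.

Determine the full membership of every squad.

Ops = {Amira, Mika, Wen}; Budget = {Chen, Jae}; Planning = {Yara}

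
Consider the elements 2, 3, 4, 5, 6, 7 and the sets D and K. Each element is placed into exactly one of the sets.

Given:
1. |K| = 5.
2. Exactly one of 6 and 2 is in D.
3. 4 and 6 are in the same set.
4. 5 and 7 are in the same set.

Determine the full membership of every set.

D = {2}; K = {3, 4, 5, 6, 7}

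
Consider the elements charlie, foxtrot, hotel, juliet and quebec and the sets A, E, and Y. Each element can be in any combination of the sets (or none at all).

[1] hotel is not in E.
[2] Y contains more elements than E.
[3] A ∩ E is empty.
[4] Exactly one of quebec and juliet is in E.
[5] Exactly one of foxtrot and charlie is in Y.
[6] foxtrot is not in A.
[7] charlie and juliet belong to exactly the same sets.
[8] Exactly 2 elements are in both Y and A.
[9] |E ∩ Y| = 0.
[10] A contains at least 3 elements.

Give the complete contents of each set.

A = {charlie, hotel, juliet}; E = {quebec}; Y = {charlie, juliet}

From (1): hotel ∉ E.
From (6): foxtrot ∉ A.
Suppose charlie ∉ A: no assignment then satisfies all the clues, so charlie ∈ A.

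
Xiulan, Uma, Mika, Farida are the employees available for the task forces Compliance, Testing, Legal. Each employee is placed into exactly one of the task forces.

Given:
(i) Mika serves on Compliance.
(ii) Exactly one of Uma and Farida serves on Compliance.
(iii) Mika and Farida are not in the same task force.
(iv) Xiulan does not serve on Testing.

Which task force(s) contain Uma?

Uma: Compliance

From (i): Mika ∈ Compliance.
From (iv): Xiulan ∉ Testing.
(iii): Farida ∉ Compliance.
(ii) (exactly one): Uma ∈ Compliance.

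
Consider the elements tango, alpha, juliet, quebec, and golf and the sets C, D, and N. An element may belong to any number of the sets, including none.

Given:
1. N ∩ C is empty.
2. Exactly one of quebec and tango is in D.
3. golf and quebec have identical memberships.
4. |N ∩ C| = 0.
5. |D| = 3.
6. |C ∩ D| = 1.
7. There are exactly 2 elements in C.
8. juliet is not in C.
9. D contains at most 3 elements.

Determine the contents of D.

D = {alpha, golf, quebec}

From (8): juliet ∉ C.
Suppose tango ∈ D: no assignment then satisfies all the clues, so tango ∉ D.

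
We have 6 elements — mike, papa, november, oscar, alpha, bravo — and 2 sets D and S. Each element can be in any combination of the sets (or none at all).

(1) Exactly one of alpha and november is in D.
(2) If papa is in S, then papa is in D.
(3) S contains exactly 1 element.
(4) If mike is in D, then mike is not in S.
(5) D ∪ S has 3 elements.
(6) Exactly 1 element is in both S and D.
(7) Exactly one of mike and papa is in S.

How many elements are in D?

3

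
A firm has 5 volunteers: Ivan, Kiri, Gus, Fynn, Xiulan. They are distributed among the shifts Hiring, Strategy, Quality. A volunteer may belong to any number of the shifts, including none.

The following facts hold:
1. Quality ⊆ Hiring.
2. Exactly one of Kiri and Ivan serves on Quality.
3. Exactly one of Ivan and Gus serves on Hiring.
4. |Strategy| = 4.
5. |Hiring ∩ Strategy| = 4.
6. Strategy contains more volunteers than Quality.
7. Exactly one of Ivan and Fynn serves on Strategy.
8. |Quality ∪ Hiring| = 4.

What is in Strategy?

Strategy = {Fynn, Gus, Kiri, Xiulan}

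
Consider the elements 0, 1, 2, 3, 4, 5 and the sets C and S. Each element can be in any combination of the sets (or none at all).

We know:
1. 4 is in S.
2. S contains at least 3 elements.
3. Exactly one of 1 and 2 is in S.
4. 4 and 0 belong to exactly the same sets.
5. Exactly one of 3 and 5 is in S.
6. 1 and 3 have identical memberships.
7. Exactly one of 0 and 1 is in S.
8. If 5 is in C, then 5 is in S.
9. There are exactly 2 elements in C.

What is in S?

From (1): 4 ∈ S.
(4): 0 matches 4: 0 ∈ S.
(7) (exactly one): 1 ∉ S.
(3) (exactly one): 2 ∈ S.
(6): 3 matches 1: 3 ∉ S.
(5) (exactly one): 5 ∈ S.

S = {0, 2, 4, 5}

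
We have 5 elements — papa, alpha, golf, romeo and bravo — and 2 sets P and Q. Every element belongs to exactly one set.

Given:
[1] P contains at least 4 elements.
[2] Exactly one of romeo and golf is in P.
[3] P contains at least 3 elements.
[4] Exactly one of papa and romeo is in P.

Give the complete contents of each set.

P = {alpha, bravo, golf, papa}; Q = {romeo}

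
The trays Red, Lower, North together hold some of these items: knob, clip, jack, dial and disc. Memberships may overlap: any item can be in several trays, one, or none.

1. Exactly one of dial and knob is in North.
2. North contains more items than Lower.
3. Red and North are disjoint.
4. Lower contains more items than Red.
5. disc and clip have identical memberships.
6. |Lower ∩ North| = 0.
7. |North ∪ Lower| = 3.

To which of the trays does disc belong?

disc: none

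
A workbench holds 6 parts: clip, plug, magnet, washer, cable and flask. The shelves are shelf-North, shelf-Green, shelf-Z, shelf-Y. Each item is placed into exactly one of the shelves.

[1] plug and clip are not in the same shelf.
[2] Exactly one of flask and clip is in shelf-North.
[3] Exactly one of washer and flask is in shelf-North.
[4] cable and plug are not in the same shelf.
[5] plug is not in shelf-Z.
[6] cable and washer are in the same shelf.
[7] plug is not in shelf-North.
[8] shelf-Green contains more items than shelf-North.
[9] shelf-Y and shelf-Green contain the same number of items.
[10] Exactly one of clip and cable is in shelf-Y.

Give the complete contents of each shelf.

From (5): plug ∉ shelf-Z.
From (7): plug ∉ shelf-North.
Suppose clip ∈ shelf-North: no assignment then satisfies all the clues, so clip ∉ shelf-North.

shelf-North = {flask}; shelf-Green = {magnet, plug}; shelf-Z = {clip}; shelf-Y = {cable, washer}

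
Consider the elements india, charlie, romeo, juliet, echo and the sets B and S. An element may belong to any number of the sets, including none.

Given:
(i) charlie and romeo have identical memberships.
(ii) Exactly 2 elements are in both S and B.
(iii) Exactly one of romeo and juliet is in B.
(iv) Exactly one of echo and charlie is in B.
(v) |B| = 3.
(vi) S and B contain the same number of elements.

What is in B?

B = {charlie, india, romeo}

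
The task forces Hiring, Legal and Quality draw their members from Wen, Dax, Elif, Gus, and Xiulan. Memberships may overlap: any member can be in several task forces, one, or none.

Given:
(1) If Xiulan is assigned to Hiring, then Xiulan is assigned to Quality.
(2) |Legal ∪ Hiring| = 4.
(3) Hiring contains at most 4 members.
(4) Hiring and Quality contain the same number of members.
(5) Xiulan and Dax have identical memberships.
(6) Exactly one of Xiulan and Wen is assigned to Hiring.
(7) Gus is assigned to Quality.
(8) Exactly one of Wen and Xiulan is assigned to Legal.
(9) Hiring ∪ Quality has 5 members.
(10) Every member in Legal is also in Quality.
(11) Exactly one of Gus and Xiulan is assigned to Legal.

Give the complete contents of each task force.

Hiring = {Dax, Elif, Gus, Xiulan}; Legal = {Dax, Xiulan}; Quality = {Dax, Gus, Wen, Xiulan}

From (7): Gus ∈ Quality.
Suppose Wen ∈ Hiring: no assignment then satisfies all the clues, so Wen ∉ Hiring.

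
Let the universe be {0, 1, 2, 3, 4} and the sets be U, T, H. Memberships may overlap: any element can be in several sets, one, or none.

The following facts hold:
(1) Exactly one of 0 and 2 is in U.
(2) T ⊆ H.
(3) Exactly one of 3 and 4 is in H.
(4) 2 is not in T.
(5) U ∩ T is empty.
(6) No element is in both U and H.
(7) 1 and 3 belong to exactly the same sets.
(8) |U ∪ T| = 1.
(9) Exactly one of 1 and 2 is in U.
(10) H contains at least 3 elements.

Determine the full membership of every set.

U = {2}; T = {}; H = {0, 1, 3}

From (4): 2 ∉ T.
Suppose 0 ∈ U: no assignment then satisfies all the clues, so 0 ∉ U.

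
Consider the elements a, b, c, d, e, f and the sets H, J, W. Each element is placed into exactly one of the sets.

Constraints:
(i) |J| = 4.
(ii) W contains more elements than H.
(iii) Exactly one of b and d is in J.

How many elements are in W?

2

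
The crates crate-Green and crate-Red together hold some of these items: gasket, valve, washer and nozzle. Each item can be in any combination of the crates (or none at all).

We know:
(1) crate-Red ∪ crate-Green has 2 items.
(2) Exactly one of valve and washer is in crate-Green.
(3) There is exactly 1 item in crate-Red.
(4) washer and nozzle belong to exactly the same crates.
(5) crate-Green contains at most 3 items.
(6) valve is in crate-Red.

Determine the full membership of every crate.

crate-Green = {gasket, valve}; crate-Red = {valve}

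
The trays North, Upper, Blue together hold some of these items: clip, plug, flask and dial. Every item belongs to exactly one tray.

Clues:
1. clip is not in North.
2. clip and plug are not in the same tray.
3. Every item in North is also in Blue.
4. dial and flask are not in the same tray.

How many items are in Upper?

2

From (1): clip ∉ North.
Suppose plug ∈ North: no assignment then satisfies all the clues, so plug ∉ North.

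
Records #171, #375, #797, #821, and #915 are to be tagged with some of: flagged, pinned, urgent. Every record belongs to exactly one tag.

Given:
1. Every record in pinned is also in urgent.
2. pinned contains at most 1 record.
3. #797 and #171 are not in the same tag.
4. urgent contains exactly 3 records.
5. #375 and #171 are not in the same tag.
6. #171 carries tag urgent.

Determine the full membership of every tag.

flagged = {#375, #797}; pinned = {}; urgent = {#171, #821, #915}

From (6): #171 ∈ urgent.
(3): #797 ∉ urgent.
(5): #375 ∉ urgent.
(1) contrapositive: #375 ∉ pinned.
(1) contrapositive: #797 ∉ pinned.
(4): only 3 candidates remain for urgent, so all are in.
Only one tag left: #375 ∈ flagged.
Only one tag left: #797 ∈ flagged.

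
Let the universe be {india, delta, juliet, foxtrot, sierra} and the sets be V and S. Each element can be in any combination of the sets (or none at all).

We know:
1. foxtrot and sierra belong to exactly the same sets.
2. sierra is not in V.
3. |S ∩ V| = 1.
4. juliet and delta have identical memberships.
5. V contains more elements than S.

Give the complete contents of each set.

V = {delta, india, juliet}; S = {india}

From (2): sierra ∉ V.
(1): foxtrot matches sierra: foxtrot ∉ V.
Suppose india ∉ V: no assignment then satisfies all the clues, so india ∈ V.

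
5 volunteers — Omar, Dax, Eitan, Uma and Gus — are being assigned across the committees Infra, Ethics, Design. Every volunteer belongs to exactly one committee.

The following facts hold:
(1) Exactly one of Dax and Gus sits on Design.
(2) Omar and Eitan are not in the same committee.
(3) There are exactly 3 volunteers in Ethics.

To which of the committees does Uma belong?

Uma: Ethics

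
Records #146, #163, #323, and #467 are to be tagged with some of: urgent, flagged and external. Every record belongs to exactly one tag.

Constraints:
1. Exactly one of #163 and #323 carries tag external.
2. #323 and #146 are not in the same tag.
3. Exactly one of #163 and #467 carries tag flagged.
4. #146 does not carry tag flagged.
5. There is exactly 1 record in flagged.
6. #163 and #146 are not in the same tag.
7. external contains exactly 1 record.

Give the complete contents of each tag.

urgent = {#146, #467}; flagged = {#163}; external = {#323}

From (4): #146 ∉ flagged.
Suppose #146 ∉ urgent: no assignment then satisfies all the clues, so #146 ∈ urgent.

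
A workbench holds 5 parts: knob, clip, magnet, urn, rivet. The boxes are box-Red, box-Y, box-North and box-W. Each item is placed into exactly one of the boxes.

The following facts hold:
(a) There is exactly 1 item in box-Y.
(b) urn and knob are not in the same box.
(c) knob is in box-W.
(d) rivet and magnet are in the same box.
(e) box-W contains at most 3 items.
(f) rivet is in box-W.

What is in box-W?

box-W = {knob, magnet, rivet}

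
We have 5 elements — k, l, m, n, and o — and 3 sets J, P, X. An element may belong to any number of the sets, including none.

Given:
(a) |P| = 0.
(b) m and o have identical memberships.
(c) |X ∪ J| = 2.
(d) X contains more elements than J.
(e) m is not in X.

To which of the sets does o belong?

From (e): m ∉ X.
(a): P already has 0, so the rest are out.
(b): o matches m: o ∉ X.
Suppose o ∈ J: no assignment then satisfies all the clues, so o ∉ J.

o: none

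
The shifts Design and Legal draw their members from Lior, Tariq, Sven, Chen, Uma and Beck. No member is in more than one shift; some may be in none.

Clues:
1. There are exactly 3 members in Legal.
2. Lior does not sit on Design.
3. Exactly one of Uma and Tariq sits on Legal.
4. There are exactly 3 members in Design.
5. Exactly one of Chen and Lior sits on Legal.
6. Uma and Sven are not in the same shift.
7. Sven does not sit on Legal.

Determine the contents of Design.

Design = {Chen, Sven, Tariq}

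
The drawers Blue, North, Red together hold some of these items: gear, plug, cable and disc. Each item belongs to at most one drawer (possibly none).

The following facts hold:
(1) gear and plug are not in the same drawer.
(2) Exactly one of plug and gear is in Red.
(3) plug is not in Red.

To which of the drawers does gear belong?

gear: Red

From (3): plug ∉ Red.
(2) (exactly one): gear ∈ Red.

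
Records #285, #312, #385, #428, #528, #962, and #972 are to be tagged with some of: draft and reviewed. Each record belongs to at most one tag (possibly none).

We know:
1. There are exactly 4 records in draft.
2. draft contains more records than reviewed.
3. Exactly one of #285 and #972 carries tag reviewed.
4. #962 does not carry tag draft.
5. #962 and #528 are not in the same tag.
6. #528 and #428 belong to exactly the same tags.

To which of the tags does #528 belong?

#528: draft

From (4): #962 ∉ draft.
Suppose #528 ∉ draft: no assignment then satisfies all the clues, so #528 ∈ draft.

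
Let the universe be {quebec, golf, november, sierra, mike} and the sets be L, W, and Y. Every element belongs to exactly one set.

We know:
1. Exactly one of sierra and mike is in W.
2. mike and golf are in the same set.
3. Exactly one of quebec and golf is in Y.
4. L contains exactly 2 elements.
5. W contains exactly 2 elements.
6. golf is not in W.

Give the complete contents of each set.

From (6): golf ∉ W.
(2): mike matches golf: mike ∉ W.
(1) (exactly one): sierra ∈ W.
Suppose quebec ∈ L: no assignment then satisfies all the clues, so quebec ∉ L.

L = {golf, mike}; W = {november, sierra}; Y = {quebec}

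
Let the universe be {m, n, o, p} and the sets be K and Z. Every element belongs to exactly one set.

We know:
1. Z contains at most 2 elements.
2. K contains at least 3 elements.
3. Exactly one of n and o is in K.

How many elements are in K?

3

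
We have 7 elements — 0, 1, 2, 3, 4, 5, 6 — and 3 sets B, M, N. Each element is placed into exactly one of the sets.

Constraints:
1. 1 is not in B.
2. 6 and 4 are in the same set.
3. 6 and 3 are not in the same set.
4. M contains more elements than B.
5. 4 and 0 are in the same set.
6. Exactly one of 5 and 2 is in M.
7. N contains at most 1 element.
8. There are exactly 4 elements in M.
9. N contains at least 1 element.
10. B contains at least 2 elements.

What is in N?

N = {1}

From (1): 1 ∉ B.
Suppose 0 ∈ N: no assignment then satisfies all the clues, so 0 ∉ N.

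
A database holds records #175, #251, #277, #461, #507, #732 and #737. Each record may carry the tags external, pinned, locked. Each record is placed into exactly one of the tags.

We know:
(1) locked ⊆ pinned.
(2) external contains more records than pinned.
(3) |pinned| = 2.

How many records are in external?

5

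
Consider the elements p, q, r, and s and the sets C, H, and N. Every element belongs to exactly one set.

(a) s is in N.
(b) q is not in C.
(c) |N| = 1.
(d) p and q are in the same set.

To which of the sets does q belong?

From (a): s ∈ N.
From (b): q ∉ C.
(c): N already has 1, so the rest are out.
(d): p matches q: p ∉ C.
Only one set left: p ∈ H.
Only one set left: q ∈ H.

q: H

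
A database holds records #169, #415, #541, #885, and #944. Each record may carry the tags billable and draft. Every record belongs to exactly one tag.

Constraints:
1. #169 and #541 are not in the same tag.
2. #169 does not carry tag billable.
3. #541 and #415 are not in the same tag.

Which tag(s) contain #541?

From (2): #169 ∉ billable.
Only one tag left: #169 ∈ draft.
(1): #541 ∉ draft.
Only one tag left: #541 ∈ billable.
(3): #415 ∉ billable.
Only one tag left: #415 ∈ draft.

#541: billable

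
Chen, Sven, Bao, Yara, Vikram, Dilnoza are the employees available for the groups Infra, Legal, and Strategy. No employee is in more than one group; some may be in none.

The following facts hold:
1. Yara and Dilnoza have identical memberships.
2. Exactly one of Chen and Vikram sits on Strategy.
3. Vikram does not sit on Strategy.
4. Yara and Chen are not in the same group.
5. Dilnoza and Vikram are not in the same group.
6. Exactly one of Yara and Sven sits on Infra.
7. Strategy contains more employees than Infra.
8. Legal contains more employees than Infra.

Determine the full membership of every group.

Infra = {Sven}; Legal = {Dilnoza, Yara}; Strategy = {Bao, Chen}

From (3): Vikram ∉ Strategy.
(2) (exactly one): Chen ∈ Strategy.
(4): Yara ∉ Strategy.
(1): Dilnoza matches Yara: Dilnoza ∉ Strategy.
Suppose Sven ∉ Infra: no assignment then satisfies all the clues, so Sven ∈ Infra.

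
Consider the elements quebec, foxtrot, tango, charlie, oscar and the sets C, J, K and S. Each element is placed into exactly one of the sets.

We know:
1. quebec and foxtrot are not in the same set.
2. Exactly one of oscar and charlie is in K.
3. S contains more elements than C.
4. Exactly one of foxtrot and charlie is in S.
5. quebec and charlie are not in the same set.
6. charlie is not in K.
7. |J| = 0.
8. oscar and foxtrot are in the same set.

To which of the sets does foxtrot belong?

foxtrot: K

From (6): charlie ∉ K.
(2) (exactly one): oscar ∈ K.
(7): J already has 0, so the rest are out.
(8): foxtrot matches oscar: foxtrot ∉ C.
(8): foxtrot matches oscar: foxtrot ∈ K.
(1): quebec ∉ K.
(4) (exactly one): charlie ∈ S.
(5): quebec ∉ S.
Only one set left: quebec ∈ C.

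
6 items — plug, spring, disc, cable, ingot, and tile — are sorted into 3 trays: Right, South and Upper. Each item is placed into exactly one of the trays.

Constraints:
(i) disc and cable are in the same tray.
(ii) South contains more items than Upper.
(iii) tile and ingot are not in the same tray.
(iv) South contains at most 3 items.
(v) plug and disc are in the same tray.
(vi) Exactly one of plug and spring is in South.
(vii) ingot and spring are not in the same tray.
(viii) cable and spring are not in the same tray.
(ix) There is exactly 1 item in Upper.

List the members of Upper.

Upper = {ingot}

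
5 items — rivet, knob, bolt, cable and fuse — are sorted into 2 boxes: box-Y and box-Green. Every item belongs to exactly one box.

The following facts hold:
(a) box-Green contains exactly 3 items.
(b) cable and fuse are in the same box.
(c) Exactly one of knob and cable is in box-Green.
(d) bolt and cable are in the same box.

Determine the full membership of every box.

box-Y = {knob, rivet}; box-Green = {bolt, cable, fuse}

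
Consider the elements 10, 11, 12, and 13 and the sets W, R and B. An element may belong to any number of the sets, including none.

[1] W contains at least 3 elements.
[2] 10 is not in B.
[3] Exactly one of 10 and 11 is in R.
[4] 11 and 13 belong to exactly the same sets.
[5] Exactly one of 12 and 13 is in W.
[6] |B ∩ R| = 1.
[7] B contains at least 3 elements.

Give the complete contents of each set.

W = {10, 11, 13}; R = {10, 12}; B = {11, 12, 13}

From (2): 10 ∉ B.
(7): only 3 candidates remain for B, so all are in.
Suppose 10 ∉ W: no assignment then satisfies all the clues, so 10 ∈ W.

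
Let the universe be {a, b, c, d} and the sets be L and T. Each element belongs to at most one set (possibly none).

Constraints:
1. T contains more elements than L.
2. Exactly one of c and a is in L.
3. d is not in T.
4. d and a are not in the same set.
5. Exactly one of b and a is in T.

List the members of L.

L = {a}

From (3): d ∉ T.
Suppose a ∉ L: no assignment then satisfies all the clues, so a ∈ L.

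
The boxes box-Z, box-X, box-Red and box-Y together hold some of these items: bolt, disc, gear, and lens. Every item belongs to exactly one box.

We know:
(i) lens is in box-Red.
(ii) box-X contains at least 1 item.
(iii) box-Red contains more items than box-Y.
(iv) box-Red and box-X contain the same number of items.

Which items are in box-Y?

box-Y = {}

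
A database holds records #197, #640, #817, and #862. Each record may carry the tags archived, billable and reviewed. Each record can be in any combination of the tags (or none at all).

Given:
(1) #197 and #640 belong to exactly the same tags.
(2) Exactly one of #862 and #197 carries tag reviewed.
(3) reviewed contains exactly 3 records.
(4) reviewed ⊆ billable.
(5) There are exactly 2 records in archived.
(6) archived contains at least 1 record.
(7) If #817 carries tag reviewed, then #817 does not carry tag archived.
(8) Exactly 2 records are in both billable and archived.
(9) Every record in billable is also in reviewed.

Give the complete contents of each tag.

archived = {#197, #640}; billable = {#197, #640, #817}; reviewed = {#197, #640, #817}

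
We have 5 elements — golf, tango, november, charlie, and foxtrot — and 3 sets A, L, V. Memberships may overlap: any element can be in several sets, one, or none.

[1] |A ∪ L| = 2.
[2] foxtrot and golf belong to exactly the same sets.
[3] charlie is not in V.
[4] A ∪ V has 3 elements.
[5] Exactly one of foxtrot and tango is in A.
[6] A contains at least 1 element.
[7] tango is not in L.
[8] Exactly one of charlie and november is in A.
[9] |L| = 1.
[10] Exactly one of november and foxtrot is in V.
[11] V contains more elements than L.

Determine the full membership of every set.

A = {charlie, tango}; L = {charlie}; V = {november, tango}

From (3): charlie ∉ V.
From (7): tango ∉ L.
Suppose golf ∈ A: no assignment then satisfies all the clues, so golf ∉ A.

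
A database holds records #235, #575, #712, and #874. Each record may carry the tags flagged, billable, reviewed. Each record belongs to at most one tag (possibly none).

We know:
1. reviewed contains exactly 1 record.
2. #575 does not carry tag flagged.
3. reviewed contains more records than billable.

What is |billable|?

0

From (2): #575 ∉ flagged.
Suppose #235 ∈ billable: no assignment then satisfies all the clues, so #235 ∉ billable.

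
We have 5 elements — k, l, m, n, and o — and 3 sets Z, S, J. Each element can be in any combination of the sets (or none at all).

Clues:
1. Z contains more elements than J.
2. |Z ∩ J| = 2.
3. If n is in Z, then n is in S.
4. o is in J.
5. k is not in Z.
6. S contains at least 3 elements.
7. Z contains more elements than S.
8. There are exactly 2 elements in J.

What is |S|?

3

From (4): o ∈ J.
From (5): k ∉ Z.
Suppose k ∈ J: no assignment then satisfies all the clues, so k ∉ J.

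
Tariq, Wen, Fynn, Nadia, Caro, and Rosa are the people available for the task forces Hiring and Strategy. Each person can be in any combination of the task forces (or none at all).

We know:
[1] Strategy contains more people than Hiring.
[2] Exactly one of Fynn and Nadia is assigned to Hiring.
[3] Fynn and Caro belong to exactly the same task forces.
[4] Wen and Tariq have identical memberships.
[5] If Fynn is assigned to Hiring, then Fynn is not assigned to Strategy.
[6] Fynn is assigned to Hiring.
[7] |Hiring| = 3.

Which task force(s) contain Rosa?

Rosa: Hiring, Strategy

From (6): Fynn ∈ Hiring.
(2) (exactly one): Nadia ∉ Hiring.
(3): Caro matches Fynn: Caro ∈ Hiring.
(5): Fynn ∉ Strategy.
(3): Caro matches Fynn: Caro ∉ Strategy.
Suppose Rosa ∉ Hiring: no assignment then satisfies all the clues, so Rosa ∈ Hiring.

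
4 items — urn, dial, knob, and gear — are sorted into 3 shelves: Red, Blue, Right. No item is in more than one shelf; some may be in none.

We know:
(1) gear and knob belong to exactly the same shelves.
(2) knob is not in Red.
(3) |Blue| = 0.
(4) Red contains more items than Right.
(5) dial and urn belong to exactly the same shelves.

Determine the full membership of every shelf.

Red = {dial, urn}; Blue = {}; Right = {}

From (2): knob ∉ Red.
(1): gear matches knob: gear ∉ Red.
(3): Blue already has 0, so the rest are out.
Suppose urn ∉ Red: no assignment then satisfies all the clues, so urn ∈ Red.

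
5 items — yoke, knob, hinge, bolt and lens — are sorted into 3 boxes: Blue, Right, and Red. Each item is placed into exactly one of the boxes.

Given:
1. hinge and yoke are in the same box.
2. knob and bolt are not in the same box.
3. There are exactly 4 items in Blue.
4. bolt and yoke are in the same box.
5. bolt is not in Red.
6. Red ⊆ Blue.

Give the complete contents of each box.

Blue = {bolt, hinge, lens, yoke}; Right = {knob}; Red = {}

From (5): bolt ∉ Red.
(4): yoke matches bolt: yoke ∉ Red.
(1): hinge matches yoke: hinge ∉ Red.
Suppose yoke ∉ Blue: no assignment then satisfies all the clues, so yoke ∈ Blue.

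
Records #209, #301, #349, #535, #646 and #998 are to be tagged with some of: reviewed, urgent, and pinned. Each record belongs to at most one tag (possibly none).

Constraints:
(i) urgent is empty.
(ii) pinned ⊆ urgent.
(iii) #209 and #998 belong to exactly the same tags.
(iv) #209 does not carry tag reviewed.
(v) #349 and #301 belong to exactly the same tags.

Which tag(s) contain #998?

#998: none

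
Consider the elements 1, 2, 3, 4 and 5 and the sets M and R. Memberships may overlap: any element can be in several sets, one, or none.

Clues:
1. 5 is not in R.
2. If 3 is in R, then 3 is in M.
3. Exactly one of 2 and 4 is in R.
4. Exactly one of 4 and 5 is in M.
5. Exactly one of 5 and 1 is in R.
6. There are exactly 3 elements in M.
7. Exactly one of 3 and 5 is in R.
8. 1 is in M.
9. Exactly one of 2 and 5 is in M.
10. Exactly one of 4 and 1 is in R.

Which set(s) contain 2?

2: R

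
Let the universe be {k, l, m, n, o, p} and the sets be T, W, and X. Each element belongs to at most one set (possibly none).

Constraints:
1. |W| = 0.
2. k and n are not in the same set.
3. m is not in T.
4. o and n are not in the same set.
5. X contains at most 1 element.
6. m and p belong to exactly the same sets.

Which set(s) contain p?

From (3): m ∉ T.
(1): W already has 0, so the rest are out.
(6): p matches m: p ∉ T.
Suppose p ∈ X: no assignment then satisfies all the clues, so p ∉ X.

p: none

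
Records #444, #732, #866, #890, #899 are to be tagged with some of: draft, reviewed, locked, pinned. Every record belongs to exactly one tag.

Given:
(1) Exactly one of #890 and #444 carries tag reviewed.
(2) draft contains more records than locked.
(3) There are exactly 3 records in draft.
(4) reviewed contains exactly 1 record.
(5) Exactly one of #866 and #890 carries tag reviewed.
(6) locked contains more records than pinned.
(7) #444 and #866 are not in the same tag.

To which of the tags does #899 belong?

#899: draft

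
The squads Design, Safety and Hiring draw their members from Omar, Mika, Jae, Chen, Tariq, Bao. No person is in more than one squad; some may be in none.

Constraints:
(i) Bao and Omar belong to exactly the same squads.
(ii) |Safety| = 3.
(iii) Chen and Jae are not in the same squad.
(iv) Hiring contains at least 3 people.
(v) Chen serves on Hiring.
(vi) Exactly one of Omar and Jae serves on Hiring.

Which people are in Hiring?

From (v): Chen ∈ Hiring.
(iii): Jae ∉ Hiring.
(vi) (exactly one): Omar ∈ Hiring.
(i): Bao matches Omar: Bao ∉ Design.
(i): Bao matches Omar: Bao ∉ Safety.
(i): Bao matches Omar: Bao ∈ Hiring.
(ii): only 3 candidates remain for Safety, so all are in.

Hiring = {Bao, Chen, Omar}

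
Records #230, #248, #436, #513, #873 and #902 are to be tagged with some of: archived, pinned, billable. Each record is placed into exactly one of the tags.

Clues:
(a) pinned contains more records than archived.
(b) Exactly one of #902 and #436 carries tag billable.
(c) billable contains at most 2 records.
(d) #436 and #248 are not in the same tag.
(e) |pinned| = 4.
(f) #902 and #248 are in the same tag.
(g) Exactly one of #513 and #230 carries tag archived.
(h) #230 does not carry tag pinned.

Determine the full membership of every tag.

archived = {#230}; pinned = {#248, #513, #873, #902}; billable = {#436}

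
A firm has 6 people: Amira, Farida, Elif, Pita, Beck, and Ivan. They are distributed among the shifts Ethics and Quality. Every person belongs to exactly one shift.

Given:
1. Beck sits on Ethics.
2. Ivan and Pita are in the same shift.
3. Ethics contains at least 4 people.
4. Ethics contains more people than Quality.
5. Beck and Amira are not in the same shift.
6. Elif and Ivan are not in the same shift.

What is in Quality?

From (1): Beck ∈ Ethics.
(5): Amira ∉ Ethics.
Only one shift left: Amira ∈ Quality.
Suppose Farida ∈ Quality: no assignment then satisfies all the clues, so Farida ∉ Quality.

Quality = {Amira, Elif}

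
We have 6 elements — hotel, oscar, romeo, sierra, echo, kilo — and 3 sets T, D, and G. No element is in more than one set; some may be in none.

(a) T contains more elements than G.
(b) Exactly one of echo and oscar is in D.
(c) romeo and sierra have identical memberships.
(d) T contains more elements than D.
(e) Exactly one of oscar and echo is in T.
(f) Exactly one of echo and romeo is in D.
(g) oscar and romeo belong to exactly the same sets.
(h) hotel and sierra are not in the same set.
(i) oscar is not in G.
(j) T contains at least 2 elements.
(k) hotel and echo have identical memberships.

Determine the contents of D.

D = {echo, hotel}

From (i): oscar ∉ G.
(g): romeo matches oscar: romeo ∉ G.
(c): sierra matches romeo: sierra ∉ G.
Suppose hotel ∉ D: no assignment then satisfies all the clues, so hotel ∈ D.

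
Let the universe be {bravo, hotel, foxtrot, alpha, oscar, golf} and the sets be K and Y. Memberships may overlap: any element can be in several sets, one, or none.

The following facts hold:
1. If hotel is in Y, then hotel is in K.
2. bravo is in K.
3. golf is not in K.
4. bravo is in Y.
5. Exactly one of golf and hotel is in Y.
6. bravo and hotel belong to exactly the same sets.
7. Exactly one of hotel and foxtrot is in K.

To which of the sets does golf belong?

golf: none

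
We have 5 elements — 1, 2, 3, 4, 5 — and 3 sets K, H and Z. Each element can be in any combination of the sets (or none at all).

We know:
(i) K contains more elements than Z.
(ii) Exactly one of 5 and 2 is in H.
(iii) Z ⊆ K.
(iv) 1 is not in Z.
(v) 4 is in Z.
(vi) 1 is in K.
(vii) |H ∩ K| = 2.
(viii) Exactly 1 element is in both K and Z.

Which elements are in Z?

Z = {4}

From (iv): 1 ∉ Z.
From (v): 4 ∈ Z.
From (vi): 1 ∈ K.
(iii) with 4 ∈ Z: 4 ∈ K.
Suppose 2 ∈ Z: no assignment then satisfies all the clues, so 2 ∉ Z.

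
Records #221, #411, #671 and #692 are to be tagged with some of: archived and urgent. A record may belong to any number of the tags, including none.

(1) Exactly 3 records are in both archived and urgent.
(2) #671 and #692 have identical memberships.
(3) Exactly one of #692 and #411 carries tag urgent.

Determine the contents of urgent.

urgent = {#221, #671, #692}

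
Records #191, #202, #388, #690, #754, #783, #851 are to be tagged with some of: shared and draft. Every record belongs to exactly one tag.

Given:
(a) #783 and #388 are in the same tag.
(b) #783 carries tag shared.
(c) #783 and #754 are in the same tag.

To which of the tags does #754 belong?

#754: shared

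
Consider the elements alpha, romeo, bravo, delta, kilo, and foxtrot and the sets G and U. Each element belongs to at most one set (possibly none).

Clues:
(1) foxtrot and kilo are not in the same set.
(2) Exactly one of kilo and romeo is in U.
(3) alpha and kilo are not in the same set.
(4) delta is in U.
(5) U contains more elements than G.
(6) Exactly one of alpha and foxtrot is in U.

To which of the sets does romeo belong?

From (4): delta ∈ U.
Suppose romeo ∈ G: no assignment then satisfies all the clues, so romeo ∉ G.

romeo: U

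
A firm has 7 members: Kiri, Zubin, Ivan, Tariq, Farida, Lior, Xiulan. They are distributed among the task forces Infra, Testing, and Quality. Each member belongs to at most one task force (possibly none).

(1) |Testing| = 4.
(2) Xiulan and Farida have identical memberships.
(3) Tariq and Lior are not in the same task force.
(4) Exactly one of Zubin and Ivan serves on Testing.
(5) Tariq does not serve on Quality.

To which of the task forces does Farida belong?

Farida: Testing

From (5): Tariq ∉ Quality.
Suppose Farida ∈ Infra: no assignment then satisfies all the clues, so Farida ∉ Infra.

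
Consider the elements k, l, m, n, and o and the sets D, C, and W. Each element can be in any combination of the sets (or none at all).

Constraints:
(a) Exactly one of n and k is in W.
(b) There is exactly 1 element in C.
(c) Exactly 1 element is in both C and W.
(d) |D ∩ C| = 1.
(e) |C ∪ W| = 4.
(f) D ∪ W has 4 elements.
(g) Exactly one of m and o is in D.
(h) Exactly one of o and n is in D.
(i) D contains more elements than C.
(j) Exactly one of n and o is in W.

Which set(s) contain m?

m: W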